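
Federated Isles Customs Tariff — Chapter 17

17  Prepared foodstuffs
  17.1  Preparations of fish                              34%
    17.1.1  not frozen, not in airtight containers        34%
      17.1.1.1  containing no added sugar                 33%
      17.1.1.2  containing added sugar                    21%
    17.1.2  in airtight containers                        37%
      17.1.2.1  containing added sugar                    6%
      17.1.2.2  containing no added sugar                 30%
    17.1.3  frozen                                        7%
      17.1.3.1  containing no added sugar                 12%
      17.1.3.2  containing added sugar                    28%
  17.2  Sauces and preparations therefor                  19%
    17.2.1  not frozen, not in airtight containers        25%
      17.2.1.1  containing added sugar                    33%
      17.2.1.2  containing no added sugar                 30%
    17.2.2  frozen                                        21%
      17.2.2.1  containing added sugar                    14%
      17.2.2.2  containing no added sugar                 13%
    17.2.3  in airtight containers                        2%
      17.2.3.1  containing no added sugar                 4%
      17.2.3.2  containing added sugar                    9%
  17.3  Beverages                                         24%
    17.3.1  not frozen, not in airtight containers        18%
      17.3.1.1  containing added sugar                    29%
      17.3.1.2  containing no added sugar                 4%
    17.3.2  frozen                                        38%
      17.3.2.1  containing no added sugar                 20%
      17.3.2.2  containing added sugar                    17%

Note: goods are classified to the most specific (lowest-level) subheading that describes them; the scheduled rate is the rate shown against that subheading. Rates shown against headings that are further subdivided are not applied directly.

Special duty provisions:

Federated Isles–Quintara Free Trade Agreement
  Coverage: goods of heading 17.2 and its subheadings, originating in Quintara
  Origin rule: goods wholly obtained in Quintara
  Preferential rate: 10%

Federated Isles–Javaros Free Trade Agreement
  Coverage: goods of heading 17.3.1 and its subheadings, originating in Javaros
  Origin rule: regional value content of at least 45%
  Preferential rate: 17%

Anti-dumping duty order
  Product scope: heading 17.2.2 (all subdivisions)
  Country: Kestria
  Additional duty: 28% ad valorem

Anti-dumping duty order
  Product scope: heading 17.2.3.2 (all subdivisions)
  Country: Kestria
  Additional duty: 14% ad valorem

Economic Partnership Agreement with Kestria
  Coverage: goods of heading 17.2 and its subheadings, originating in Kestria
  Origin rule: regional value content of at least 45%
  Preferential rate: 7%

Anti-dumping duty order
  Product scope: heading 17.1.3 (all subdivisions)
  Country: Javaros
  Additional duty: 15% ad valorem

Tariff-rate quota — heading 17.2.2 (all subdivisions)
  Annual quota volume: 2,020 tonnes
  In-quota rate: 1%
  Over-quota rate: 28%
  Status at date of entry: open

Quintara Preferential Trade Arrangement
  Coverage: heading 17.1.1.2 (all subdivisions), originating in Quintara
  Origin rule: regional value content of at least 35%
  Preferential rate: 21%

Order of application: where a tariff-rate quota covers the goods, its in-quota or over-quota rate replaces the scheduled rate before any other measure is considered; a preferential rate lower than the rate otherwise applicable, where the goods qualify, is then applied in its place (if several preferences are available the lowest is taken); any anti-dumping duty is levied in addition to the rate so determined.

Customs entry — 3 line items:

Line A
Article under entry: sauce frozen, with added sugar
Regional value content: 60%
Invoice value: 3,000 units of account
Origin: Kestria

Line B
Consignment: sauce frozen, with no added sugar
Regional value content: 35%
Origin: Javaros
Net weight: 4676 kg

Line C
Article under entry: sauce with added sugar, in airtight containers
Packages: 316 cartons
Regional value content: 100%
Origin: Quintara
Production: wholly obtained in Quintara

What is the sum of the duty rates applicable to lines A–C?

39%

Line A: sauce → 17.2; frozen → 17.2.2; with added sugar → 17.2.2.1. Scheduled 14%. quota on 17.2.2 open → in-quota 1%; Kestria agreement on 17.2: RVC ≥ 45% → 7% available; preference 7% not lower than 1% → no reduction; anti-dumping (Kestria, 17.2.2): +28%; total 1% + 28% = 29%. → 29%.
Line B: sauce → 17.2; frozen → 17.2.2; with no added sugar → 17.2.2.2. Scheduled 13%. quota on 17.2.2 open → in-quota 1%; Javaros agreement on 17.3.1: 17.2.2.2 not covered. → 1%.
Line C: sauce → 17.2; in airtight containers → 17.2.3; with added sugar → 17.2.3.2. Scheduled 9%. Quintara agreement on 17.2: wholly obtained → 10% available; Quintara agreement on 17.1.1.2: 17.2.3.2 not covered; preference 10% not lower than 9% → no reduction. → 9%.
Sum: 29% + 1% + 9% = 39%.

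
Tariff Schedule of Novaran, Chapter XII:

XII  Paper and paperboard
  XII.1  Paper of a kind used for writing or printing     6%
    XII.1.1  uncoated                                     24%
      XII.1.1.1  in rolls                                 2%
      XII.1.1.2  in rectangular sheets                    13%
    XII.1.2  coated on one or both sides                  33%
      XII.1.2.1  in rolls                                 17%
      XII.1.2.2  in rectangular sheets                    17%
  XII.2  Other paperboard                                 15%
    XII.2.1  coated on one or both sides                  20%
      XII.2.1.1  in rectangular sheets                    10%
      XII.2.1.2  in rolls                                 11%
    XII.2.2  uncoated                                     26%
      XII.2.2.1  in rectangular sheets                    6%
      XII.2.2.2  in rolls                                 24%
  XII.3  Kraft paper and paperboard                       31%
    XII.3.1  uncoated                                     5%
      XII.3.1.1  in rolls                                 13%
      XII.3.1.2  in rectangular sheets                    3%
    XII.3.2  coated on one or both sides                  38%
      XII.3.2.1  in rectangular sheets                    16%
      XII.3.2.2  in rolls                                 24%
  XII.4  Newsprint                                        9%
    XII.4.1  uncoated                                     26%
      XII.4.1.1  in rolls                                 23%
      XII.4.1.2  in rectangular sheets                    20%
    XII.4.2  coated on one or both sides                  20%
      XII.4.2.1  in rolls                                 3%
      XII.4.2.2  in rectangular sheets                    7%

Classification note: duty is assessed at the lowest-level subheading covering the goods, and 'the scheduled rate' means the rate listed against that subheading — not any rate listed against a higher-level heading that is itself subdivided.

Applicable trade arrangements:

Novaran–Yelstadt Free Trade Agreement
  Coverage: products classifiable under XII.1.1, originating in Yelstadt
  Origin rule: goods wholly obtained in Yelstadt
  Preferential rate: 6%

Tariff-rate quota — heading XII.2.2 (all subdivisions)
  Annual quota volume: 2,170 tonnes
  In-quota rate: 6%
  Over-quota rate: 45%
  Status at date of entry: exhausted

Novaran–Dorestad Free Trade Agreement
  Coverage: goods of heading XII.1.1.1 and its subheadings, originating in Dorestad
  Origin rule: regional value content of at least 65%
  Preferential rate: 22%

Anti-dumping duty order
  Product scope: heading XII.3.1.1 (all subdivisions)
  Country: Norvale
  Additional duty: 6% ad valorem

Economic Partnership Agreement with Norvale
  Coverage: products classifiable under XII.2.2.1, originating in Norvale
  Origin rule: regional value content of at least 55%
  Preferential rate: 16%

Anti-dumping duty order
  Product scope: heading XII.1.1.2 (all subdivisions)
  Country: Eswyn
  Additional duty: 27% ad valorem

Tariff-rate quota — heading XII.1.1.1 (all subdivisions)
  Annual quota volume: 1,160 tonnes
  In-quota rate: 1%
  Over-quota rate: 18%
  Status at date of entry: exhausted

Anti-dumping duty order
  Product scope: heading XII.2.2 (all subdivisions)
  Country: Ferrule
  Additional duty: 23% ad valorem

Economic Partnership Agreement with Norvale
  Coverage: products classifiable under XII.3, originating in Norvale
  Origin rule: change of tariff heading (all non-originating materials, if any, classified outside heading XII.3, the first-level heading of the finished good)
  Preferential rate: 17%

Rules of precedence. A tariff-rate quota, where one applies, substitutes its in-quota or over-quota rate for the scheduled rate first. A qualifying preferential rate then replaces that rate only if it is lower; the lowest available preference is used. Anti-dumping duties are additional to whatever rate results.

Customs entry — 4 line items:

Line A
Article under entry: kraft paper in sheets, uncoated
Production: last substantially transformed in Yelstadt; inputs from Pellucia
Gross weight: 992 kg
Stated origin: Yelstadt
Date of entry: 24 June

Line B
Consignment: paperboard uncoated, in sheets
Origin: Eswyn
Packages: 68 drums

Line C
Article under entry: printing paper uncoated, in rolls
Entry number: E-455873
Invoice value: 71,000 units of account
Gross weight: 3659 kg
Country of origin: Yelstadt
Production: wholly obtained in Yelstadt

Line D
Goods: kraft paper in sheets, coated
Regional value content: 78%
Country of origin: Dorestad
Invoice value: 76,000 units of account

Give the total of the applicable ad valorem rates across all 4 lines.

Line A: kraft paper → XII.3; uncoated → XII.3.1; in sheets → XII.3.1.2. Scheduled 3%. Yelstadt agreement on XII.1.1: XII.3.1.2 not covered. → 3%.
Line B: paperboard → XII.2; uncoated → XII.2.2; in sheets → XII.2.2.1. Scheduled 6%. quota on XII.2.2 exhausted → over-quota 45%. → 45%.
Line C: printing paper → XII.1; uncoated → XII.1.1; in rolls → XII.1.1.1. Scheduled 2%. quota on XII.1.1.1 exhausted → over-quota 18%; Yelstadt agreement on XII.1.1: wholly obtained → 6% available; preferential 6%. → 6%.
Line D: kraft paper → XII.3; coated → XII.3.2; in sheets → XII.3.2.1. Scheduled 16%. Dorestad agreement on XII.1.1.1: XII.3.2.1 not covered. → 16%.
Sum: 3% + 45% + 6% + 16% = 70%.

70%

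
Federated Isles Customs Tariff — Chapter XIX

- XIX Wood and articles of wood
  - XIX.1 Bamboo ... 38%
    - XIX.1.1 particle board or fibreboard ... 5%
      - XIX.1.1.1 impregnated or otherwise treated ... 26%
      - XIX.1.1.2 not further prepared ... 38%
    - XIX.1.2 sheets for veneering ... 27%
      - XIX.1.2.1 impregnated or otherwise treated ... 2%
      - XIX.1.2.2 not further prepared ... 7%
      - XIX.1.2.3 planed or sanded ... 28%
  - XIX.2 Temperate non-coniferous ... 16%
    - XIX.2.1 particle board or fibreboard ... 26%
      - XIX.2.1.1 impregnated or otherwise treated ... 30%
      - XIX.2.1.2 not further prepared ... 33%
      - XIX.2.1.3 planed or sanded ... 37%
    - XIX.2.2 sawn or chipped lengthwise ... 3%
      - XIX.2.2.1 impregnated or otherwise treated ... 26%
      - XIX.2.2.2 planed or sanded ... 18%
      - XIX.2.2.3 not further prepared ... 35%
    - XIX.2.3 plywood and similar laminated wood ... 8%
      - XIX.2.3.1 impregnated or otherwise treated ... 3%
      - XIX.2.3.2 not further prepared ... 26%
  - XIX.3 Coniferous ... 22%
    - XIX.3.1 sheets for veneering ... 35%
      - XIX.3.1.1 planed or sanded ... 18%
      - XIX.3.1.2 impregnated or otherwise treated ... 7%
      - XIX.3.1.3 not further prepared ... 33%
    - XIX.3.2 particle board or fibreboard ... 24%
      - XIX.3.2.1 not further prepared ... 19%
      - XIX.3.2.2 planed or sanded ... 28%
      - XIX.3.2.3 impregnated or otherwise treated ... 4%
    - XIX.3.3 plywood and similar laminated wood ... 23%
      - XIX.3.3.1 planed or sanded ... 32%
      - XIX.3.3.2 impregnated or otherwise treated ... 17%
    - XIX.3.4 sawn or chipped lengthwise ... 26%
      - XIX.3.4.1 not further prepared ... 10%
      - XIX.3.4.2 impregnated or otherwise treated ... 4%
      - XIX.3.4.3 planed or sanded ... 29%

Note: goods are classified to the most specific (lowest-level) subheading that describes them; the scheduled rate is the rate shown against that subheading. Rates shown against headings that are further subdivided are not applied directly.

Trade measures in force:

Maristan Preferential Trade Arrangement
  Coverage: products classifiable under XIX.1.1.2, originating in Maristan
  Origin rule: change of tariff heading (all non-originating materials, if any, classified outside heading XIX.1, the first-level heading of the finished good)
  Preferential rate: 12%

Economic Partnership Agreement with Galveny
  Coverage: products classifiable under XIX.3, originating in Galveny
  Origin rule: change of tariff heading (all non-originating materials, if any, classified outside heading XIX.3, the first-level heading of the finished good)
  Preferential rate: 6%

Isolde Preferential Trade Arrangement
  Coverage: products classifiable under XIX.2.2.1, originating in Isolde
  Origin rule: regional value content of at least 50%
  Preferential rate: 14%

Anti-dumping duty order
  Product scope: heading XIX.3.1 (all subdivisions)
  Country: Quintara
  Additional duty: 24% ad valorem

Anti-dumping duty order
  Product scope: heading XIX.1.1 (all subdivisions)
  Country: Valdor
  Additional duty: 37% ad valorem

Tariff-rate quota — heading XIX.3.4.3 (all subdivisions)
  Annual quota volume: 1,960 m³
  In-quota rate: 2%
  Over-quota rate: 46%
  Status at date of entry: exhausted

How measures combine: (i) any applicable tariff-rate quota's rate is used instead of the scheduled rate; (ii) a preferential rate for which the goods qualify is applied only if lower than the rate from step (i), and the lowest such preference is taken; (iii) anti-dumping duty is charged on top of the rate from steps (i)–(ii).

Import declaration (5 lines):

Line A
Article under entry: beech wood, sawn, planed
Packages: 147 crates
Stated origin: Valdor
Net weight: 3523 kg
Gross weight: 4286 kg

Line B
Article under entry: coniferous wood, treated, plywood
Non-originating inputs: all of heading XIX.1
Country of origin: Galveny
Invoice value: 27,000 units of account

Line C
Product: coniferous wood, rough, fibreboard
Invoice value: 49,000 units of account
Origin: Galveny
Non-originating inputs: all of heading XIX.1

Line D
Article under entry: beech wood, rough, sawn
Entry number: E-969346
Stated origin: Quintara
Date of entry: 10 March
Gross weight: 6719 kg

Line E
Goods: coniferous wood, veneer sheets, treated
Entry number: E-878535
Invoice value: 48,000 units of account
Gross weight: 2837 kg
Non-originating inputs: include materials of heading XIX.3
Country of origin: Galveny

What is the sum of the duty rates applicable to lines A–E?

Line A: beech → XIX.2; sawn → XIX.2.2; planed → XIX.2.2.2. Scheduled 18%. No special measure applies. → 18%.
Line B: coniferous → XIX.3; plywood → XIX.3.3; treated → XIX.3.3.2. Scheduled 17%. Galveny agreement on XIX.3: CTH met → 6% available; preferential 6%. → 6%.
Line C: coniferous → XIX.3; fibreboard → XIX.3.2; rough → XIX.3.2.1. Scheduled 19%. Galveny agreement on XIX.3: CTH met → 6% available; preferential 6%. → 6%.
Line D: beech → XIX.2; sawn → XIX.2.2; rough → XIX.2.2.3. Scheduled 35%. No special measure applies. → 35%.
Line E: coniferous → XIX.3; veneer sheets → XIX.3.1; treated → XIX.3.1.2. Scheduled 7%. Galveny agreement on XIX.3: CTH not met. → 7%.
Sum: 18% + 6% + 6% + 35% + 7% = 72%.

72%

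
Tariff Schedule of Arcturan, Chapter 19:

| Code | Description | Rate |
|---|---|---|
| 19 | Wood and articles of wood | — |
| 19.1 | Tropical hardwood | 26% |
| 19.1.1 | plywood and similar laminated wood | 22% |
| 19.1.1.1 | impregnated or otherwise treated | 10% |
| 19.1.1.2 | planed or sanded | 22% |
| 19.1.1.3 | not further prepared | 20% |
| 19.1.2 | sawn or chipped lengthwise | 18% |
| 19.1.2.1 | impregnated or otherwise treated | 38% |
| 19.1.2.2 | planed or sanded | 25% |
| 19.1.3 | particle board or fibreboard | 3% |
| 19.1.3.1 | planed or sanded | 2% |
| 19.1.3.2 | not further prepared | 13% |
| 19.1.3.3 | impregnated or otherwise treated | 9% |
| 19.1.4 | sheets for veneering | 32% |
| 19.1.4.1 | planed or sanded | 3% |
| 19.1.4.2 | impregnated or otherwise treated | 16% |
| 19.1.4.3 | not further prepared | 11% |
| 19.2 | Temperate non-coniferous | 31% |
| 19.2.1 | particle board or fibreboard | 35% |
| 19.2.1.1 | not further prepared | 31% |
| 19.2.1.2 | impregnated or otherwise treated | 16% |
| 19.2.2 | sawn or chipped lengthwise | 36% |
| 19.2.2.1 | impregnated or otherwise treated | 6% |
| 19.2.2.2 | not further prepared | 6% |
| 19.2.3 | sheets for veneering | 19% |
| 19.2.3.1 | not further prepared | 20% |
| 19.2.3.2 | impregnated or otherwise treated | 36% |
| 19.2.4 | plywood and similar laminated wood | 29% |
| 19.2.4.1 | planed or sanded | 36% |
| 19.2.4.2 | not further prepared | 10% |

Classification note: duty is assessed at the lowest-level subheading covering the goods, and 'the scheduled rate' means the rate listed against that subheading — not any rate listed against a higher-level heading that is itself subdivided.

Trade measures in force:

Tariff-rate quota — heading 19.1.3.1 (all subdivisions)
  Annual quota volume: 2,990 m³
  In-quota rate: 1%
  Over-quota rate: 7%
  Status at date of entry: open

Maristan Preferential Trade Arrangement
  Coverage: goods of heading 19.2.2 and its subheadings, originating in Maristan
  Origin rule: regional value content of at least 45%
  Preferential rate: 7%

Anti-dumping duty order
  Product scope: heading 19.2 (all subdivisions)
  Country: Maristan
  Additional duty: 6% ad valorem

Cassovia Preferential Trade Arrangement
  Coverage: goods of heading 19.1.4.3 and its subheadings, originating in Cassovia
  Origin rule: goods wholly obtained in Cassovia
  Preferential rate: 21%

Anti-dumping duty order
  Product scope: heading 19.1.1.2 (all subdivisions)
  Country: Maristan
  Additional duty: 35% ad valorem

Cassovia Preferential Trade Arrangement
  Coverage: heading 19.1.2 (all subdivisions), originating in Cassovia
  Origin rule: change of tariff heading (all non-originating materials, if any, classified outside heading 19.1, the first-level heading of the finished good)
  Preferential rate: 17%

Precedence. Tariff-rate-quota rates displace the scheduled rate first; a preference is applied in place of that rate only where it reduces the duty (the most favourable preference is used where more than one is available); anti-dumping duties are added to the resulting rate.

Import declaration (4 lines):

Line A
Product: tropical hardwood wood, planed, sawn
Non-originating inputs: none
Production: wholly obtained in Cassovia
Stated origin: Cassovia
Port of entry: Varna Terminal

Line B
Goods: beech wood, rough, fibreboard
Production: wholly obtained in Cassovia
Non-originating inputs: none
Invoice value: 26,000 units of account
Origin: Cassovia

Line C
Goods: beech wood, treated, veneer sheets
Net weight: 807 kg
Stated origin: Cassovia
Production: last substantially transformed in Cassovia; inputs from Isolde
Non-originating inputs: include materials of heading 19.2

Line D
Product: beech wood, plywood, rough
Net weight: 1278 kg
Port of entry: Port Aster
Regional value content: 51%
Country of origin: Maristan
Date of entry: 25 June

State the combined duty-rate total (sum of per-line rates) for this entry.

100%

Line A: tropical hardwood → 19.1; sawn → 19.1.2; planed → 19.1.2.2. Scheduled 25%. Cassovia agreement on 19.1.4.3: 19.1.2.2 not covered; Cassovia agreement on 19.1.2: CTH met → 17% available; preferential 17%. → 17%.
Line B: beech → 19.2; fibreboard → 19.2.1; rough → 19.2.1.1. Scheduled 31%. Cassovia agreement on 19.1.4.3: 19.2.1.1 not covered; Cassovia agreement on 19.1.2: 19.2.1.1 not covered. → 31%.
Line C: beech → 19.2; veneer sheets → 19.2.3; treated → 19.2.3.2. Scheduled 36%. Cassovia agreement on 19.1.4.3: 19.2.3.2 not covered; Cassovia agreement on 19.1.2: 19.2.3.2 not covered. → 36%.
Line D: beech → 19.2; plywood → 19.2.4; rough → 19.2.4.2. Scheduled 10%. Maristan agreement on 19.2.2: 19.2.4.2 not covered; anti-dumping (Maristan, 19.2): +6%; total 10% + 6% = 16%. → 16%.
Sum: 17% + 31% + 36% + 16% = 100%.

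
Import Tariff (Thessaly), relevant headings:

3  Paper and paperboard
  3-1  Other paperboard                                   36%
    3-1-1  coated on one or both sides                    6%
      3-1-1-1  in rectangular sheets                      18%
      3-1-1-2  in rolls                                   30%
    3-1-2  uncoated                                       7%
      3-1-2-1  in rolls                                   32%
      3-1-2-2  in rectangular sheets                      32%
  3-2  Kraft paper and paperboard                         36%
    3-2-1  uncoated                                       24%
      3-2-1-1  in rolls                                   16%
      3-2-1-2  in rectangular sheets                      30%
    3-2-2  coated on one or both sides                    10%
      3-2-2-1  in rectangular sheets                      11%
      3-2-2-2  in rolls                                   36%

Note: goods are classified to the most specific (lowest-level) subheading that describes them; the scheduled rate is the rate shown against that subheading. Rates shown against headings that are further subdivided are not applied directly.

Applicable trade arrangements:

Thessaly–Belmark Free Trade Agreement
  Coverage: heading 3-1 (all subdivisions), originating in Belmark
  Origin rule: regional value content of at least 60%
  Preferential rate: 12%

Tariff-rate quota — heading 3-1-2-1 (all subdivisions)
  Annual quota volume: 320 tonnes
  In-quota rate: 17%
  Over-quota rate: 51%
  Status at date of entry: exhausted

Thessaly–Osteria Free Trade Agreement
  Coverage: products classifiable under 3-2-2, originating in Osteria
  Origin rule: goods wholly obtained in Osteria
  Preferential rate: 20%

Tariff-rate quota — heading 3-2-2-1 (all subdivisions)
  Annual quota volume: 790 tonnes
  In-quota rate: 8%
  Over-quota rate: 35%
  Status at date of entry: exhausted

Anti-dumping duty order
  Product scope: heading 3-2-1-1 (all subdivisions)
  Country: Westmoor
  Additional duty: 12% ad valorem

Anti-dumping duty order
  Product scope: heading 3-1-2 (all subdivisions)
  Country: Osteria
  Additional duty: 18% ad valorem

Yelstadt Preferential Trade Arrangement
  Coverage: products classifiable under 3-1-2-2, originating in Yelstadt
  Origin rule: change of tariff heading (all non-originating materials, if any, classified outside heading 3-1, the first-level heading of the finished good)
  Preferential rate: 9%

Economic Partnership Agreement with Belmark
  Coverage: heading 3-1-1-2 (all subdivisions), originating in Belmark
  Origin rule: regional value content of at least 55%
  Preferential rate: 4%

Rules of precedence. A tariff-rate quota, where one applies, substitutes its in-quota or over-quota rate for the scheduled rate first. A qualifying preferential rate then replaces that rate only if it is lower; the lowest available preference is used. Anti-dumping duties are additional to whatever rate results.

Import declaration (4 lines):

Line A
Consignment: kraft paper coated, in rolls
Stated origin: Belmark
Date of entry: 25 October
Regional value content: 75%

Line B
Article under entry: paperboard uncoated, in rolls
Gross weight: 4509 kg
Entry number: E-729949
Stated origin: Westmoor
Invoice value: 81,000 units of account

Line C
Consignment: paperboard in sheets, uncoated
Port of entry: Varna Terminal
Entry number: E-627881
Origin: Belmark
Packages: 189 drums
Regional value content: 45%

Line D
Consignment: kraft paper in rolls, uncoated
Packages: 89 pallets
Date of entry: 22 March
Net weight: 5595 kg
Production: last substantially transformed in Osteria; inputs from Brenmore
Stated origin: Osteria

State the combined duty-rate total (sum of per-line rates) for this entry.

135%

Line A: kraft paper → 3-2; coated → 3-2-2; in rolls → 3-2-2-2. Scheduled 36%. Belmark agreement on 3-1: 3-2-2-2 not covered; Belmark agreement on 3-1-1-2: 3-2-2-2 not covered. → 36%.
Line B: paperboard → 3-1; uncoated → 3-1-2; in rolls → 3-1-2-1. Scheduled 32%. quota on 3-1-2-1 exhausted → over-quota 51%. → 51%.
Line C: paperboard → 3-1; uncoated → 3-1-2; in sheets → 3-1-2-2. Scheduled 32%. Belmark agreement on 3-1: RVC < 60%; Belmark agreement on 3-1-1-2: 3-1-2-2 not covered. → 32%.
Line D: kraft paper → 3-2; uncoated → 3-2-1; in rolls → 3-2-1-1. Scheduled 16%. Osteria agreement on 3-2-2: 3-2-1-1 not covered. → 16%.
Sum: 36% + 51% + 32% + 16% = 135%.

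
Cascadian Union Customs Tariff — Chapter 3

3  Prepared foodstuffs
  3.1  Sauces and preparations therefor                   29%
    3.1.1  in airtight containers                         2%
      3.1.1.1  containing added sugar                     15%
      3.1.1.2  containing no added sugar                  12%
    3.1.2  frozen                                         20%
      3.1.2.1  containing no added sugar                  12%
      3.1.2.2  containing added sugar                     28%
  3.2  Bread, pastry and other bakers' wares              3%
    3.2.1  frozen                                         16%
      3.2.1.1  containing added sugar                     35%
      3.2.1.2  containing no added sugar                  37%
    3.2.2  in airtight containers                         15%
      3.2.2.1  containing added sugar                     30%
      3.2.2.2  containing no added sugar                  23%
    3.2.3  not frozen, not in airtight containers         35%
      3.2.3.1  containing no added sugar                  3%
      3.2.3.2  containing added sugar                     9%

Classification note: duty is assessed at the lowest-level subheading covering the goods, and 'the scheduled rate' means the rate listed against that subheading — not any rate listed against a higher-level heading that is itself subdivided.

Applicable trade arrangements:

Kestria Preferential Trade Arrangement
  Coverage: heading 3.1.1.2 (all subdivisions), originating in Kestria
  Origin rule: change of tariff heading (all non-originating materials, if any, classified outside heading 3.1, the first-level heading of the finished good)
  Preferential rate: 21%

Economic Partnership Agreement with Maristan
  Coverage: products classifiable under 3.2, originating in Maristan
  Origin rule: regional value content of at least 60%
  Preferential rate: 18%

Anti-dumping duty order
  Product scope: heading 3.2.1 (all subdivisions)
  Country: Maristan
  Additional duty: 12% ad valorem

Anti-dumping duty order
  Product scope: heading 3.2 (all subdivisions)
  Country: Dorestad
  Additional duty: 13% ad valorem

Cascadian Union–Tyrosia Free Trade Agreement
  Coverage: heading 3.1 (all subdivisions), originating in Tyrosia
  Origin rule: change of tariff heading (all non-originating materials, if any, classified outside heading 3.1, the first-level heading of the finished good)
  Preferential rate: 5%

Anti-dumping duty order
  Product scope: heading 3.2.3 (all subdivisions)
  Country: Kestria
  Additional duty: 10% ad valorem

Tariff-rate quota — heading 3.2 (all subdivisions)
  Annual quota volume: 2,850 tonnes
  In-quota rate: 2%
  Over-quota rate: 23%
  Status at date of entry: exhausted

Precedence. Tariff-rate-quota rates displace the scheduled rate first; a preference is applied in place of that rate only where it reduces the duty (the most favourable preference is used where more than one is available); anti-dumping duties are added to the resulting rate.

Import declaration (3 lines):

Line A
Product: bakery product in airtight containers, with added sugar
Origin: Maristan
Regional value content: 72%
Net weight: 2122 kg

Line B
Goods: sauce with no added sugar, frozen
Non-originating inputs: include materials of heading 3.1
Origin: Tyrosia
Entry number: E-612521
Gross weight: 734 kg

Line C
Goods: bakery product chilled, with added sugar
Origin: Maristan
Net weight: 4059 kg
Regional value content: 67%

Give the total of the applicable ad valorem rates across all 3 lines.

Line A: bakery product → 3.2; in airtight containers → 3.2.2; with added sugar → 3.2.2.1. Scheduled 30%. quota on 3.2 exhausted → over-quota 23%; Maristan agreement on 3.2: RVC ≥ 60% → 18% available; preferential 18%. → 18%.
Line B: sauce → 3.1; frozen → 3.1.2; with no added sugar → 3.1.2.1. Scheduled 12%. Tyrosia agreement on 3.1: CTH not met. → 12%.
Line C: bakery product → 3.2; chilled → 3.2.3; with added sugar → 3.2.3.2. Scheduled 9%. quota on 3.2 exhausted → over-quota 23%; Maristan agreement on 3.2: RVC ≥ 60% → 18% available; preferential 18%. → 18%.
Sum: 18% + 12% + 18% = 48%.

48%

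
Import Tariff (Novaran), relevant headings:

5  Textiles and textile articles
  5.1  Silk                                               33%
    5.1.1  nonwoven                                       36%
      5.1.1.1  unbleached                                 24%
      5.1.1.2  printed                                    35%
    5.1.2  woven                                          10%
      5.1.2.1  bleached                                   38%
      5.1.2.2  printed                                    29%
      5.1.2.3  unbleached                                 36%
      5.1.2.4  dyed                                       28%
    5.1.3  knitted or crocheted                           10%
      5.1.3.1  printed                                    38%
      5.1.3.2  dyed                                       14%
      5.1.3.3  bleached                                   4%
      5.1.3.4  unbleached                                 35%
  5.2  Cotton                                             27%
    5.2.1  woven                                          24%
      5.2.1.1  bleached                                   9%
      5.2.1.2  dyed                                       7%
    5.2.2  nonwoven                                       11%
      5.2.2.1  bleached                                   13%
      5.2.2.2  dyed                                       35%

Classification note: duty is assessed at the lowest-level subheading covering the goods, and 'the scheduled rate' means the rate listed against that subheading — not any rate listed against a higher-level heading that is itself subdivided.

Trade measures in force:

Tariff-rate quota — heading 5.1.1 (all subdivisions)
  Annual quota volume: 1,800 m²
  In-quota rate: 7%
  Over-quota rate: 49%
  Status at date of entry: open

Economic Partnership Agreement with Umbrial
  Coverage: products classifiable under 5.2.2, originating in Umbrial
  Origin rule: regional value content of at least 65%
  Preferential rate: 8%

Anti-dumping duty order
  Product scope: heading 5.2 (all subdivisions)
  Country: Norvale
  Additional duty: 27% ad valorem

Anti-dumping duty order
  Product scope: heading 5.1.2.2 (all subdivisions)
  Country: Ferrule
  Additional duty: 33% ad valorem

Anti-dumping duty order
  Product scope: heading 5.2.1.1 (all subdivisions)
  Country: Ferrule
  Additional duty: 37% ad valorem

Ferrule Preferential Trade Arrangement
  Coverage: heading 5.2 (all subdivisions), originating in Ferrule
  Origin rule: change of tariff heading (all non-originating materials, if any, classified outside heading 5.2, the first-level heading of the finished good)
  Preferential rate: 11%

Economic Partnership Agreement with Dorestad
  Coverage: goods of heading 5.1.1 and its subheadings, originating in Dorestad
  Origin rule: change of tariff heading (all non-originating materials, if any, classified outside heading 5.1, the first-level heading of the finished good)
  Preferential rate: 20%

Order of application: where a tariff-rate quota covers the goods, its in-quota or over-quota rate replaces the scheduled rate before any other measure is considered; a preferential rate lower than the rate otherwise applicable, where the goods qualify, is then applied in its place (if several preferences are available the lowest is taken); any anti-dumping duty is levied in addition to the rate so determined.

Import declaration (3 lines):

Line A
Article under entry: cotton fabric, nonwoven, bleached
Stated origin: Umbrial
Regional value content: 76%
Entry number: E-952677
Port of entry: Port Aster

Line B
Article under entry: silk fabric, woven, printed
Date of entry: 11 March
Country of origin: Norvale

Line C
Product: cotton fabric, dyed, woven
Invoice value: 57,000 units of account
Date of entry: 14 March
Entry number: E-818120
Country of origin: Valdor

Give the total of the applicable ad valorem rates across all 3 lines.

Line A: cotton → 5.2; nonwoven → 5.2.2; bleached → 5.2.2.1. Scheduled 13%. Umbrial agreement on 5.2.2: RVC ≥ 65% → 8% available; preferential 8%. → 8%.
Line B: silk → 5.1; woven → 5.1.2; printed → 5.1.2.2. Scheduled 29%. No special measure applies. → 29%.
Line C: cotton → 5.2; woven → 5.2.1; dyed → 5.2.1.2. Scheduled 7%. No special measure applies. → 7%.
Sum: 8% + 29% + 7% = 44%.

44%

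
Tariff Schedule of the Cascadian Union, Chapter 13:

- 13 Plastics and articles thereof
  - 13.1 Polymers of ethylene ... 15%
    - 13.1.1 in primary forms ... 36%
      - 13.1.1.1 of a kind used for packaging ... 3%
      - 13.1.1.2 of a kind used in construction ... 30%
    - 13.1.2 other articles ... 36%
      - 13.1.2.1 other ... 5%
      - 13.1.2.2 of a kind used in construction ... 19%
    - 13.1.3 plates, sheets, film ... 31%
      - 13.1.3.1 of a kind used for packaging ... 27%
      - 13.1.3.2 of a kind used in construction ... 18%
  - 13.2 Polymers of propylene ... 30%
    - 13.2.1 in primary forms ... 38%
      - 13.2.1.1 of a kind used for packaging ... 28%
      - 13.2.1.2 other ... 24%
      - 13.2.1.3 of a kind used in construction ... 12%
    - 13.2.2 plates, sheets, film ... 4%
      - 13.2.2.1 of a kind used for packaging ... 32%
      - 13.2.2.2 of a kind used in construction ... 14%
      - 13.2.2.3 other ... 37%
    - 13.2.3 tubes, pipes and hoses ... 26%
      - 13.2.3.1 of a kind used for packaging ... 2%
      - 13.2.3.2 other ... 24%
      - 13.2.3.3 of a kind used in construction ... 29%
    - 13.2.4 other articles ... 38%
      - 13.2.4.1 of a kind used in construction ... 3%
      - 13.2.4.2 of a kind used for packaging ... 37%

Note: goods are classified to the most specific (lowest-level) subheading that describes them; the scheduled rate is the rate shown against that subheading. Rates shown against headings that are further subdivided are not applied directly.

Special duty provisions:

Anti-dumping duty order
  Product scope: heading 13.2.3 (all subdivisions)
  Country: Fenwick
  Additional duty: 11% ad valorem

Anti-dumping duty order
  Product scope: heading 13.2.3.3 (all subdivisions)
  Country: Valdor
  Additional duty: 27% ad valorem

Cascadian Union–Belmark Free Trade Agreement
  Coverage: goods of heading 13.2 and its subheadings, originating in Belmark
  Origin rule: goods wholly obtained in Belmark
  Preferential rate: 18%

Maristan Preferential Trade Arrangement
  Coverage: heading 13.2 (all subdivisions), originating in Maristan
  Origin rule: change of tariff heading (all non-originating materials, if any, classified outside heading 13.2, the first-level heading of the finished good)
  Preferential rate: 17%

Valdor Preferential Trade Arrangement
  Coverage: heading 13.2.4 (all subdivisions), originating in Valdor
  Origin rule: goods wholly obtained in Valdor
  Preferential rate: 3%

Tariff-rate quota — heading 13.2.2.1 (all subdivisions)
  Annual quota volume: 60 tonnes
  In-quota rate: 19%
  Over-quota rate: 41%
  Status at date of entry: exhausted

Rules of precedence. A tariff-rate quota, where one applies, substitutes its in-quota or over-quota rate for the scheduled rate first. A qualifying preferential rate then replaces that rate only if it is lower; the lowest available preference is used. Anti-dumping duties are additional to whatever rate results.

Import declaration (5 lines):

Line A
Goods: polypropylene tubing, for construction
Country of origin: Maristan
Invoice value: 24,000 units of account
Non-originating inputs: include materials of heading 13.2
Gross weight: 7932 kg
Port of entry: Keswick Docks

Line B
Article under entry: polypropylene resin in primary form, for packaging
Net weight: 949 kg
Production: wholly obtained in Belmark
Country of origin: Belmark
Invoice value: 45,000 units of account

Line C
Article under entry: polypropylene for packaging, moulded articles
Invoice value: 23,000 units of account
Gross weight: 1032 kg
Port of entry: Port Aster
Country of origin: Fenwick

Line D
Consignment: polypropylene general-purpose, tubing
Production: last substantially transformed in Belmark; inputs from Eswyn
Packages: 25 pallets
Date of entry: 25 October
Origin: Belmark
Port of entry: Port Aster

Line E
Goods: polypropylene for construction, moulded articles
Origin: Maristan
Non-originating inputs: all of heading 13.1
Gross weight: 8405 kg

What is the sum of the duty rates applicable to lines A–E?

Line A: polypropylene → 13.2; tubing → 13.2.3; for construction → 13.2.3.3. Scheduled 29%. Maristan agreement on 13.2: CTH not met. → 29%.
Line B: polypropylene → 13.2; resin in primary form → 13.2.1; for packaging → 13.2.1.1. Scheduled 28%. Belmark agreement on 13.2: wholly obtained → 18% available; preferential 18%. → 18%.
Line C: polypropylene → 13.2; moulded articles → 13.2.4; for packaging → 13.2.4.2. Scheduled 37%. No special measure applies. → 37%.
Line D: polypropylene → 13.2; tubing → 13.2.3; general-purpose → 13.2.3.2. Scheduled 24%. Belmark agreement on 13.2: not wholly obtained. → 24%.
Line E: polypropylene → 13.2; moulded articles → 13.2.4; for construction → 13.2.4.1. Scheduled 3%. Maristan agreement on 13.2: CTH met → 17% available; preference 17% not lower than 3% → no reduction. → 3%.
Sum: 29% + 18% + 37% + 24% + 3% = 111%.

111%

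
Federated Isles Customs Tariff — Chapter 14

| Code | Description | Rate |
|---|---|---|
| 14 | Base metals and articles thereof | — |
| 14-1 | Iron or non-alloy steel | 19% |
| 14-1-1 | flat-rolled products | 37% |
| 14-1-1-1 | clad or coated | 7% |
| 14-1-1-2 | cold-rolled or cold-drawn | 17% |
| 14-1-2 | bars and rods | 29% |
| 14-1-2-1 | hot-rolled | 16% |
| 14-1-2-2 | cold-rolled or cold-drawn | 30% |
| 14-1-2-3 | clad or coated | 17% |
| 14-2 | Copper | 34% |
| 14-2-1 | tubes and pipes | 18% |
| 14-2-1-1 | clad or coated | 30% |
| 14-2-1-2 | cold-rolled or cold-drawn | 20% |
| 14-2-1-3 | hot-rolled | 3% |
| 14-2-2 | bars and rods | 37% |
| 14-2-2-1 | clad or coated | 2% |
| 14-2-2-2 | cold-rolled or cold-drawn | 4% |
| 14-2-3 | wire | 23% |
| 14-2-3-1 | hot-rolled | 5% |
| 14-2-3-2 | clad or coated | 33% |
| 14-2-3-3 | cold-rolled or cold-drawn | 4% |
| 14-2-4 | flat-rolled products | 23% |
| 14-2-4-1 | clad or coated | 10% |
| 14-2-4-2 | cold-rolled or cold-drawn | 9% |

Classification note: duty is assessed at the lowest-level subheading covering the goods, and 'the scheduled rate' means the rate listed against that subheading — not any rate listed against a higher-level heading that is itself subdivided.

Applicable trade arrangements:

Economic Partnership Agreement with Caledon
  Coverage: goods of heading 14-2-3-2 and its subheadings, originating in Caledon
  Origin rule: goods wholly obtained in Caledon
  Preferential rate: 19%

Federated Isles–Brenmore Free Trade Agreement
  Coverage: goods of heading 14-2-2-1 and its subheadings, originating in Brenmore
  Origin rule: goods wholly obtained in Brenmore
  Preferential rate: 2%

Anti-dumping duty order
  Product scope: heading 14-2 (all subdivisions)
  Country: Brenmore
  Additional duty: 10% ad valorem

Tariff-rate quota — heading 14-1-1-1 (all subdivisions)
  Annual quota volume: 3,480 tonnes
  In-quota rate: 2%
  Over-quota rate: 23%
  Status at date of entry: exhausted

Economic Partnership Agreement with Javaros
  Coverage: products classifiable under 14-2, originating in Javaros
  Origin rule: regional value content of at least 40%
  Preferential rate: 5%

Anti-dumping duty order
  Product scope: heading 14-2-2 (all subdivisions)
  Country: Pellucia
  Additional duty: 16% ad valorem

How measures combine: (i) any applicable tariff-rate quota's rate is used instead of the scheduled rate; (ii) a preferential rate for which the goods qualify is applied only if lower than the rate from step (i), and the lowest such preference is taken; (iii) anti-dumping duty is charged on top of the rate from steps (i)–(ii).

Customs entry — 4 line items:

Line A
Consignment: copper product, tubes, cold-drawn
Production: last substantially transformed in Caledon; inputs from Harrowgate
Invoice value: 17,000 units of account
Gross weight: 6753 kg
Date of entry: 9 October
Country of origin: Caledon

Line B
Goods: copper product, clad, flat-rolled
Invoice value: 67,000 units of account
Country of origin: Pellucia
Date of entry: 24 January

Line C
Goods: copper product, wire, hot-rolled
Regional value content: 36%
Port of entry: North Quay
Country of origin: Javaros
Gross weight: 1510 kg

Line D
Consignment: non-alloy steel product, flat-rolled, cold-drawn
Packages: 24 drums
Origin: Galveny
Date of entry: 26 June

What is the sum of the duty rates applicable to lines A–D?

Line A: copper → 14-2; tubes → 14-2-1; cold-drawn → 14-2-1-2. Scheduled 20%. Caledon agreement on 14-2-3-2: 14-2-1-2 not covered. → 20%.
Line B: copper → 14-2; flat-rolled → 14-2-4; clad → 14-2-4-1. Scheduled 10%. No special measure applies. → 10%.
Line C: copper → 14-2; wire → 14-2-3; hot-rolled → 14-2-3-1. Scheduled 5%. Javaros agreement on 14-2: RVC < 40%. → 5%.
Line D: non-alloy steel → 14-1; flat-rolled → 14-1-1; cold-drawn → 14-1-1-2. Scheduled 17%. No special measure applies. → 17%.
Sum: 20% + 10% + 5% + 17% = 52%.

52%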